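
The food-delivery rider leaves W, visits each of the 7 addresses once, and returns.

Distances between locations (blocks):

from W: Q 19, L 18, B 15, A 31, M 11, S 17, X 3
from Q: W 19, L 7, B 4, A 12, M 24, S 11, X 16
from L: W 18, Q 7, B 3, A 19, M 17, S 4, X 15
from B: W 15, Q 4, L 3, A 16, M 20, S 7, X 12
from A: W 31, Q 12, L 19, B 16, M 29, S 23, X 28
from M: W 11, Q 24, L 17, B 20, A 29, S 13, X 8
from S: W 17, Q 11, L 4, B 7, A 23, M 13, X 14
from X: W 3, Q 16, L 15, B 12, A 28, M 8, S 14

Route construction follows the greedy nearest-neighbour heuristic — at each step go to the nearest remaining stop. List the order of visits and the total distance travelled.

78 blocks along W → X → M → S → L → B → Q → A → W.

W → [X:3 / M:11 / B:15 / S:17 / L:18 / Q:19 / A:31] → X (3)
X → [M:8 / B:12 / S:14 / L:15 / Q:16 / A:28] → M (8)
M → [S:13 / L:17 / B:20 / Q:24 / A:29] → S (13)
S → [L:4 / B:7 / Q:11 / A:23] → L (4)
L → [B:3 / Q:7 / A:19] → B (3)
B → [Q:4 / A:16] → Q (4)
Q → [A:12] → A (12)
Return A→W: 31.
Total = 3 + 8 + 13 + 4 + 3 + 4 + 12 + 31 = 78.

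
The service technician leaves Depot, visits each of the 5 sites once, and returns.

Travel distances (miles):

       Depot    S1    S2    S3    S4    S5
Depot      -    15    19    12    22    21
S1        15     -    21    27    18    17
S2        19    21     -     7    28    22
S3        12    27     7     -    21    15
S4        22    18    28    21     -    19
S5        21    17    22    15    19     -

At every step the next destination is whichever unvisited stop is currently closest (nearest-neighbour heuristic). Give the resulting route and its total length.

98 miles along Depot → S3 → S2 → S1 → S5 → S4 → Depot.

Depot → [S3:12 / S1:15 / S2:19 / S5:21 / S4:22] → S3 (12)
S3 → [S2:7 / S5:15 / S4:21 / S1:27] → S2 (7)
S2 → [S1:21 / S5:22 / S4:28] → S1 (21)
S1 → [S5:17 / S4:18] → S5 (17)
S5 → [S4:19] → S4 (19)
Return S4→Depot: 22.
Total = 12 + 7 + 21 + 17 + 19 + 22 = 98.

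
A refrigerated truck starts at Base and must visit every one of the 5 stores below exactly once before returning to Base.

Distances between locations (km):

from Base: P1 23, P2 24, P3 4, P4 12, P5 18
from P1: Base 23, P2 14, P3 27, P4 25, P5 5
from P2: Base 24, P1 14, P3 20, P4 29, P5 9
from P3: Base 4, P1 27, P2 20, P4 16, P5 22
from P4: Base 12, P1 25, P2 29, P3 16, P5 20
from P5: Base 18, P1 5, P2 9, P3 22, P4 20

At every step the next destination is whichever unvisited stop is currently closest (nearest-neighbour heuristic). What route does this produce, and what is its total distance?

At Base the remaining stops are P3 4, P4 12, P5 18, P1 23, P2 24; go to P3.
At P3 the remaining stops are P4 16, P2 20, P5 22, P1 27; go to P4.
At P4 the remaining stops are P5 20, P1 25, P2 29; go to P5.
At P5 the remaining stops are P1 5, P2 9; go to P1.
At P1 the remaining stops are P2 14; go to P2.
Return P2→Base: 24.
Total = 4 + 16 + 20 + 5 + 14 + 24 = 83.

Total distance 83 km via the nearest-neighbour route Base → P3 → P4 → P5 → P1 → P2 → Base.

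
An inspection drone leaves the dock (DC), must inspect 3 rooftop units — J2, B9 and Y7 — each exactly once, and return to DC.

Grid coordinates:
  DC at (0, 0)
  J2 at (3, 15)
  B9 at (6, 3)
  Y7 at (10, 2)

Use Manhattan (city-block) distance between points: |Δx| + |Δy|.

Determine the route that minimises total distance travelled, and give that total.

Minimum total distance: 50.

There are 3 distinct closed tours to check (reversals are equivalent).
DC-J2-B9-Y7-DC: 18+15+5+12 = 50
DC-J2-Y7-B9-DC: 18+20+5+9 = 52
DC-B9-J2-Y7-DC: 9+15+20+12 = 56
The minimum is 50.
One optimal route: DC → J2 → B9 → Y7 → DC (or its reverse).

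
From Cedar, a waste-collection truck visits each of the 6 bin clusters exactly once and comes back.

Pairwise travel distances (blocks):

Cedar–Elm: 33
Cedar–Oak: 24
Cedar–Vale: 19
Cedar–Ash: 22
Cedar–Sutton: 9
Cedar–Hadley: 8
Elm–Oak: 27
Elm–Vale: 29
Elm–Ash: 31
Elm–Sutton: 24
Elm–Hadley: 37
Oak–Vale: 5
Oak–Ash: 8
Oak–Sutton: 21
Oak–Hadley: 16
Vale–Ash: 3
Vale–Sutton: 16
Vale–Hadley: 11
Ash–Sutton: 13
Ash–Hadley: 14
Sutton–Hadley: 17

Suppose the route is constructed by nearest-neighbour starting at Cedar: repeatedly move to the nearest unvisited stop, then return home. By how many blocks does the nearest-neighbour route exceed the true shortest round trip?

Excess over optimum: 18 blocks.

Cedar: Hadley=8, Sutton=9, Vale=19, Ash=22, Oak=24, Elm=33 ⇒ Hadley
Hadley: Vale=11, Ash=14, Oak=16, Sutton=17, Elm=37 ⇒ Vale
Vale: Ash=3, Oak=5, Sutton=16, Elm=29 ⇒ Ash
Ash: Oak=8, Sutton=13, Elm=31 ⇒ Oak
Oak: Sutton=21, Elm=27 ⇒ Sutton
Sutton: Elm=24 ⇒ Elm
NN route Cedar → Hadley → Vale → Ash → Oak → Sutton → Elm → Cedar costs 108.
Optimal: Cedar → Sutton → Elm → Oak → Vale → Ash → Hadley → Cedar costs 90 (by enumerating all 360 distinct tours).
Excess = 108 − 90 = 18.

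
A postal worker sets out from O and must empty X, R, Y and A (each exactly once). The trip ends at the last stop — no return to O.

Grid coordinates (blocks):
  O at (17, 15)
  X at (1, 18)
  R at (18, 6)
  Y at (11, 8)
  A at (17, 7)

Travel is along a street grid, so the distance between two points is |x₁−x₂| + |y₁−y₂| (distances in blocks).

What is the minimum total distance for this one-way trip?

There are 4! = 24 possible orderings.
O → X → R → Y → A: 19+29+9+7 = 64
O → X → R → A → Y: 19+29+2+7 = 57
O → X → Y → R → A: 19+20+9+2 = 50
O → X → Y → A → R: 19+20+7+2 = 48
O → X → A → R → Y: 19+27+2+9 = 57
O → X → A → Y → R: 19+27+7+9 = 62
O → R → X → Y → A: 10+29+20+7 = 66
O → R → X → A → Y: 10+29+27+7 = 73
O → R → Y → X → A: 10+9+20+27 = 66
O → R → Y → A → X: 10+9+7+27 = 53
O → R → A → X → Y: 10+2+27+20 = 59
O → R → A → Y → X: 10+2+7+20 = 39
O → Y → X → R → A: 13+20+29+2 = 64
O → Y → X → A → R: 13+20+27+2 = 62
… (10 more)
The minimum is 39.
One shortest path: O → R → A → Y → X.

Minimum one-way distance = 39 blocks.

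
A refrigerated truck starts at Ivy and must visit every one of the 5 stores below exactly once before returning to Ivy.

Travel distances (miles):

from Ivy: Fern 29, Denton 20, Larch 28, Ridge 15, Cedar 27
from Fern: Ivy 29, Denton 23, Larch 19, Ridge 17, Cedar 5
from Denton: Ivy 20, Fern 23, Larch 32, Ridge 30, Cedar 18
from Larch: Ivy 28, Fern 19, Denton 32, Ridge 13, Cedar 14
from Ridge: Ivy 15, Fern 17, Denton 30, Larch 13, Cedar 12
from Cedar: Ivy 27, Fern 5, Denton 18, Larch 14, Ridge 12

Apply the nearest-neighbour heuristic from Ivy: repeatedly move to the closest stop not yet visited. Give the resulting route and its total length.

Total distance 103 miles via the nearest-neighbour route Ivy → Ridge → Cedar → Fern → Larch → Denton → Ivy.

At Ivy the remaining stops are Ridge 15, Denton 20, Cedar 27, Larch 28, Fern 29; go to Ridge.
At Ridge the remaining stops are Cedar 12, Larch 13, Fern 17, Denton 30; go to Cedar.
At Cedar the remaining stops are Fern 5, Larch 14, Denton 18; go to Fern.
At Fern the remaining stops are Larch 19, Denton 23; go to Larch.
At Larch the remaining stops are Denton 32; go to Denton.
Return Denton→Ivy: 20.
Total = 15 + 12 + 5 + 19 + 32 + 20 = 103.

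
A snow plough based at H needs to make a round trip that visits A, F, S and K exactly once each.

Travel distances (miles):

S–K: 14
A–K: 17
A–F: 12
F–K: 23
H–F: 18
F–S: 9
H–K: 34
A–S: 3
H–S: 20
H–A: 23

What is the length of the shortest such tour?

Shortest round trip = 81 miles.

There are 12 distinct closed tours to check (reversals are equivalent).
H → A → F → S → K → H: 23+12+9+14+34 = 92
H → A → F → K → S → H: 23+12+23+14+20 = 92
H → A → S → F → K → H: 23+3+9+23+34 = 92
H → A → S → K → F → H: 23+3+14+23+18 = 81
H → A → K → F → S → H: 23+17+23+9+20 = 92
H → A → K → S → F → H: 23+17+14+9+18 = 81
H → F → A → S → K → H: 18+12+3+14+34 = 81
H → F → A → K → S → H: 18+12+17+14+20 = 81
H → F → S → A → K → H: 18+9+3+17+34 = 81
H → F → K → A → S → H: 18+23+17+3+20 = 81
H → S → A → F → K → H: 20+3+12+23+34 = 92
H → S → F → A → K → H: 20+9+12+17+34 = 92
The minimum is 81.
One optimal route: H → A → S → K → F → H (or its reverse).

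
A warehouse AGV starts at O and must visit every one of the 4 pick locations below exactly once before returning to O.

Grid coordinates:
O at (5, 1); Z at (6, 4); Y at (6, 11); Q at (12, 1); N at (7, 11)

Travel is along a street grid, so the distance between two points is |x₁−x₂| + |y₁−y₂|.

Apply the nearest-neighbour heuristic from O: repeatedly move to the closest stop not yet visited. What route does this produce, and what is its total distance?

O → [Z:4 / Q:7 / Y:11 / N:12] → Z (4)
Z → [Y:7 / N:8 / Q:9] → Y (7)
Y → [N:1 / Q:16] → N (1)
N → [Q:15] → Q (15)
Return Q→O: 7.
Total = 4 + 7 + 1 + 15 + 7 = 34.

Nearest-neighbour total = 34; route O → Z → Y → N → Q → O.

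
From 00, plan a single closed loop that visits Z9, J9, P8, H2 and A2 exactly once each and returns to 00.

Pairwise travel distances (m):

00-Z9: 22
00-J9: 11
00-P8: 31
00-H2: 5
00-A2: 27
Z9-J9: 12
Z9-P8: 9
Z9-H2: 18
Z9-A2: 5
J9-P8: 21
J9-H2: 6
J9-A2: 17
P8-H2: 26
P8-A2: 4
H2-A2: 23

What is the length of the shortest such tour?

00 → Z9 → J9 → P8 → H2 → A2 → 00: 22+12+21+26+23+27 = 131
00 → Z9 → J9 → P8 → A2 → H2 → 00: 22+12+21+4+23+5 = 87
00 → Z9 → J9 → H2 → P8 → A2 → 00: 22+12+6+26+4+27 = 97
00 → Z9 → J9 → H2 → A2 → P8 → 00: 22+12+6+23+4+31 = 98
00 → Z9 → J9 → A2 → P8 → H2 → 00: 22+12+17+4+26+5 = 86
00 → Z9 → J9 → A2 → H2 → P8 → 00: 22+12+17+23+26+31 = 131
00 → Z9 → P8 → J9 → H2 → A2 → 00: 22+9+21+6+23+27 = 108
00 → Z9 → P8 → J9 → A2 → H2 → 00: 22+9+21+17+23+5 = 97
00 → Z9 → P8 → H2 → J9 → A2 → 00: 22+9+26+6+17+27 = 107
00 → Z9 → P8 → H2 → A2 → J9 → 00: 22+9+26+23+17+11 = 108
00 → Z9 → P8 → A2 → J9 → H2 → 00: 22+9+4+17+6+5 = 63
00 → Z9 → P8 → A2 → H2 → J9 → 00: 22+9+4+23+6+11 = 75
00 → Z9 → H2 → J9 → P8 → A2 → 00: 22+18+6+21+4+27 = 98
00 → Z9 → H2 → J9 → A2 → P8 → 00: 22+18+6+17+4+31 = 98
… (46 more)
The minimum is 63.
One optimal route: 00 → Z9 → P8 → A2 → J9 → H2 → 00 (or its reverse).

Shortest round trip = 63 m.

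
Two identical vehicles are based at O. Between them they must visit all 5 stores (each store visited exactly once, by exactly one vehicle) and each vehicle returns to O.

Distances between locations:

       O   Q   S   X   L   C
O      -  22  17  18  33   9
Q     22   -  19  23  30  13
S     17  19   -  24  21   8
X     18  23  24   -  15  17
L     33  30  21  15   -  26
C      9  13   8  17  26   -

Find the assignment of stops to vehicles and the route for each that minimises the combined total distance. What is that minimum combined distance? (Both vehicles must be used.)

Minimum combined distance: 113.

Check every non-empty split of the stops between the two vehicles; for each half take its own optimal tour:
  {Q} + {S, X, L, C}: 44 + 71 = 115
  {S} + {Q, X, L, C}: 34 + 85 = 119
  {Q, S} + {X, L, C}: 58 + 68 = 126
  {X} + {Q, S, L, C}: 36 + 90 = 126
  {Q, X} + {S, L, C}: 63 + 71 = 134
  {S, X} + {Q, L, C}: 59 + 85 = 144
  … (15 splits in total)
  {Q, S, X, L} + {C}: 95 + 18 = 113  ← best
Best: vehicle 1 O → Q → S → L → X → O = 95; vehicle 2 O → C → O = 18; combined 113.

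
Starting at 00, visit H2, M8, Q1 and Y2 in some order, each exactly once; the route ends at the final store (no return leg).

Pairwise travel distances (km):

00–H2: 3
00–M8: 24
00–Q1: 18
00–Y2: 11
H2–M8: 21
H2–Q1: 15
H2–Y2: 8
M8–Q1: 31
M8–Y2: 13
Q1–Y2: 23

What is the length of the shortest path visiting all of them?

Shortest open route: 54 km.

There are 4! = 24 possible orderings.
00 → H2 → M8 → Q1 → Y2: 3+21+31+23 = 78
00 → H2 → M8 → Y2 → Q1: 3+21+13+23 = 60
00 → H2 → Q1 → M8 → Y2: 3+15+31+13 = 62
00 → H2 → Q1 → Y2 → M8: 3+15+23+13 = 54
00 → H2 → Y2 → M8 → Q1: 3+8+13+31 = 55
00 → H2 → Y2 → Q1 → M8: 3+8+23+31 = 65
00 → M8 → H2 → Q1 → Y2: 24+21+15+23 = 83
00 → M8 → H2 → Y2 → Q1: 24+21+8+23 = 76
00 → M8 → Q1 → H2 → Y2: 24+31+15+8 = 78
00 → M8 → Q1 → Y2 → H2: 24+31+23+8 = 86
00 → M8 → Y2 → H2 → Q1: 24+13+8+15 = 60
00 → M8 → Y2 → Q1 → H2: 24+13+23+15 = 75
00 → Q1 → H2 → M8 → Y2: 18+15+21+13 = 67
00 → Q1 → H2 → Y2 → M8: 18+15+8+13 = 54
… (10 more)
The minimum is 54.
One shortest path: 00 → H2 → Q1 → Y2 → M8.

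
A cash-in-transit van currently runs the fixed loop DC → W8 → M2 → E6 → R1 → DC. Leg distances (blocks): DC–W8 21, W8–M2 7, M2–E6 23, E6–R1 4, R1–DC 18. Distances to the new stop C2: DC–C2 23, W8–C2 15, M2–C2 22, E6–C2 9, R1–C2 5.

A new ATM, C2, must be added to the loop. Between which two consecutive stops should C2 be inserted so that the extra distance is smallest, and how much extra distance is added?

Insertion cost between consecutive stops i–j is d(i,C2) + d(C2,j) − d(i,j):
  between DC and W8: 23 + 15 − 21 = 17
  between W8 and M2: 15 + 22 − 7 = 30
  between M2 and E6: 22 + 9 − 23 = 8
  between E6 and R1: 9 + 5 − 4 = 10
  between R1 and DC: 5 + 23 − 18 = 10
Cheapest insertion is between M2 and E6, adding 8.
New total = 73 + 8 = 81.

+8 blocks — insert C2 between M2 and E6.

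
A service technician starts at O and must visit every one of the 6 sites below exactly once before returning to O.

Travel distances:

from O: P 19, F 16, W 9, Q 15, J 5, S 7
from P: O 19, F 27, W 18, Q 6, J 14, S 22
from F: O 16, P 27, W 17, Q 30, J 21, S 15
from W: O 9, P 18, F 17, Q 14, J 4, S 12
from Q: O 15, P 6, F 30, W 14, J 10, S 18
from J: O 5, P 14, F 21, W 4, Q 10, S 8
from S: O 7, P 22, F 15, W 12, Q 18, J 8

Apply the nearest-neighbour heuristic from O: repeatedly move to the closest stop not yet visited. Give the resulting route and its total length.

O → [J:5 / S:7 / W:9 / Q:15 / F:16 / P:19] → J (5)
J → [W:4 / S:8 / Q:10 / P:14 / F:21] → W (4)
W → [S:12 / Q:14 / F:17 / P:18] → S (12)
S → [F:15 / Q:18 / P:22] → F (15)
F → [P:27 / Q:30] → P (27)
P → [Q:6] → Q (6)
Return Q→O: 15.
Total = 5 + 4 + 12 + 15 + 27 + 6 + 15 = 84.

84 along O → J → W → S → F → P → Q → O.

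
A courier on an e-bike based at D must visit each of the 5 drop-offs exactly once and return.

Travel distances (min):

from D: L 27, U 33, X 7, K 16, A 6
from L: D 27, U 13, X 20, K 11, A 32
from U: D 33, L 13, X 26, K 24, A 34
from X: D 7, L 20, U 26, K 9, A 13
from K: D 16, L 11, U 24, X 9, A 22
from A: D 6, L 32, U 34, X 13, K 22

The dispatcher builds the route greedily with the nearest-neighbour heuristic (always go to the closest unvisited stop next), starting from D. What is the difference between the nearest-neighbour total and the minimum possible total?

5 min longer than the optimal tour.

D: A=6, X=7, K=16, L=27, U=33 ⇒ A
A: X=13, K=22, L=32, U=34 ⇒ X
X: K=9, L=20, U=26 ⇒ K
K: L=11, U=24 ⇒ L
L: U=13 ⇒ U
NN route D → A → X → K → L → U → D costs 85.
Optimal: D → X → K → L → U → A → D costs 80 (by enumerating all 60 distinct tours).
Excess = 85 − 80 = 5.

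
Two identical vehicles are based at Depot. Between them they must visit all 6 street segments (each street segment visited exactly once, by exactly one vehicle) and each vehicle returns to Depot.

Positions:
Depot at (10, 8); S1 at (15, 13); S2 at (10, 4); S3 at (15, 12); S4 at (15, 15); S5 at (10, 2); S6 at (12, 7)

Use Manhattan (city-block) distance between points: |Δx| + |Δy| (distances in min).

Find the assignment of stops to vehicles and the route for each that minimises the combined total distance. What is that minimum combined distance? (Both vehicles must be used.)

38 min — the smallest possible combined total.

There are 2^5 − 1 = 31 ways to divide the 6 stops into two non-empty groups. For each, the best each vehicle can do is its own shortest tour through its group:
  {S1} + {S2, S3, S4, S5, S6}: 20 + 36 = 56
  {S2} + {S1, S3, S4, S5, S6}: 8 + 36 = 44
  {S1, S2} + {S3, S4, S5, S6}: 28 + 36 = 64
  {S3} + {S1, S2, S4, S5, S6}: 18 + 36 = 54
  {S1, S3} + {S2, S4, S5, S6}: 20 + 36 = 56
  {S2, S3} + {S1, S4, S5, S6}: 26 + 36 = 62
  … (31 splits in total)
  {S2, S5} + {S1, S3, S4, S6}: 12 + 26 = 38  ← best
Best: vehicle 1 Depot → S2 → S5 → Depot = 12; vehicle 2 Depot → S1 → S4 → S3 → S6 → Depot = 26; combined 38.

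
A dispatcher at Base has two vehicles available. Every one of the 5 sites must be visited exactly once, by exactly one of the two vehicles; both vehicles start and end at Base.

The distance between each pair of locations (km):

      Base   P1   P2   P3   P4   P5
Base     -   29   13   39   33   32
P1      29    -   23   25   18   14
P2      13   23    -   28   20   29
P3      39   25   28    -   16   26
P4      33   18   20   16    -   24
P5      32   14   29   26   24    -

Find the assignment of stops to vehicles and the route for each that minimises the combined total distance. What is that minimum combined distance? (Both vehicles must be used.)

Minimum combined distance: 144 km.

Check every non-empty split of the stops between the two vehicles; for each half take its own optimal tour:
  {P1} + {P2, P3, P4, P5}: 58 + 107 = 165
  {P2} + {P1, P3, P4, P5}: 26 + 118 = 144
  {P1, P2} + {P3, P4, P5}: 65 + 107 = 172
  {P3} + {P1, P2, P4, P5}: 78 + 97 = 175
  {P1, P3} + {P2, P4, P5}: 93 + 89 = 182
  {P2, P3} + {P1, P4, P5}: 80 + 97 = 177
  … (15 splits in total)
Best: vehicle 1 Base → P2 → Base = 26; vehicle 2 Base → P1 → P5 → P3 → P4 → Base = 118; combined 144.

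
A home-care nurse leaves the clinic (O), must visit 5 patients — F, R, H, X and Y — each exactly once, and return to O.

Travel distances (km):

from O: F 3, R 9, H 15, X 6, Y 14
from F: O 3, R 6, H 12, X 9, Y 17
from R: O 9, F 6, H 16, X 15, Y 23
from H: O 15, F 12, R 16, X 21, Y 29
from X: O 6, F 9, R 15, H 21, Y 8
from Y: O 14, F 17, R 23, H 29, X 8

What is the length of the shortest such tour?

Shortest round trip = 68 km.

There are 60 distinct closed tours to check (reversals are equivalent).
O - F - R - H - X - Y - O: 3+6+16+21+8+14 = 68
O - F - R - H - Y - X - O: 3+6+16+29+8+6 = 68
O - F - R - X - H - Y - O: 3+6+15+21+29+14 = 88
O - F - R - X - Y - H - O: 3+6+15+8+29+15 = 76
O - F - R - Y - H - X - O: 3+6+23+29+21+6 = 88
O - F - R - Y - X - H - O: 3+6+23+8+21+15 = 76
O - F - H - R - X - Y - O: 3+12+16+15+8+14 = 68
O - F - H - R - Y - X - O: 3+12+16+23+8+6 = 68
O - F - H - X - R - Y - O: 3+12+21+15+23+14 = 88
O - F - H - X - Y - R - O: 3+12+21+8+23+9 = 76
O - F - H - Y - R - X - O: 3+12+29+23+15+6 = 88
O - F - H - Y - X - R - O: 3+12+29+8+15+9 = 76
O - F - X - R - H - Y - O: 3+9+15+16+29+14 = 86
O - F - X - R - Y - H - O: 3+9+15+23+29+15 = 94
… (46 more)
The minimum is 68.
One optimal route: O → F → R → H → X → Y → O (or its reverse).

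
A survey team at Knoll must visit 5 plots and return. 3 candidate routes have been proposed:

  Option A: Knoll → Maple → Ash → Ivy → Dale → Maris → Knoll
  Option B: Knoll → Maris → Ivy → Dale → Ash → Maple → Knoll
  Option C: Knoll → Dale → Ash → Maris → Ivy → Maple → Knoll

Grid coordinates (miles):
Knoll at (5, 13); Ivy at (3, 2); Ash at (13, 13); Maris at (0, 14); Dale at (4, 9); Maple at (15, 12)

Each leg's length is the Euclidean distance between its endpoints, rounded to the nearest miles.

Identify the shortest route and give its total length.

Option A: 10 + 2 + 15 + 7 + 6 + 5 = 45
Option B: 5 + 12 + 7 + 10 + 2 + 10 = 46
Option C: 4 + 10 + 13 + 12 + 16 + 10 = 65

45 miles — Option A is the shortest.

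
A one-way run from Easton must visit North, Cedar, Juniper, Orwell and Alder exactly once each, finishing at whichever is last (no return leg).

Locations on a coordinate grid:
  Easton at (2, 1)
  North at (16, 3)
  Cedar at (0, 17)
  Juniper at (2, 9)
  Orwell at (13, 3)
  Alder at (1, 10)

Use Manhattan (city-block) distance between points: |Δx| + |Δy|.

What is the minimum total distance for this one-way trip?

Shortest open route: 46.

There are 5! = 120 possible orderings.
Easton - North - Cedar - Juniper - Orwell - Alder: 16+30+10+17+19 = 92
Easton - North - Cedar - Juniper - Alder - Orwell: 16+30+10+2+19 = 77
Easton - North - Cedar - Orwell - Juniper - Alder: 16+30+27+17+2 = 92
Easton - North - Cedar - Orwell - Alder - Juniper: 16+30+27+19+2 = 94
Easton - North - Cedar - Alder - Juniper - Orwell: 16+30+8+2+17 = 73
Easton - North - Cedar - Alder - Orwell - Juniper: 16+30+8+19+17 = 90
Easton - North - Juniper - Cedar - Orwell - Alder: 16+20+10+27+19 = 92
Easton - North - Juniper - Cedar - Alder - Orwell: 16+20+10+8+19 = 73
Easton - North - Juniper - Orwell - Cedar - Alder: 16+20+17+27+8 = 88
Easton - North - Juniper - Orwell - Alder - Cedar: 16+20+17+19+8 = 80
Easton - North - Juniper - Alder - Cedar - Orwell: 16+20+2+8+27 = 73
Easton - North - Juniper - Alder - Orwell - Cedar: 16+20+2+19+27 = 84
Easton - North - Orwell - Cedar - Juniper - Alder: 16+3+27+10+2 = 58
Easton - North - Orwell - Cedar - Alder - Juniper: 16+3+27+8+2 = 56
… (106 more)
Easton - North - Orwell - Juniper - Alder - Cedar: 16+3+17+2+8 = 46  ← best
The minimum is 46.
One shortest path: Easton → North → Orwell → Juniper → Alder → Cedar.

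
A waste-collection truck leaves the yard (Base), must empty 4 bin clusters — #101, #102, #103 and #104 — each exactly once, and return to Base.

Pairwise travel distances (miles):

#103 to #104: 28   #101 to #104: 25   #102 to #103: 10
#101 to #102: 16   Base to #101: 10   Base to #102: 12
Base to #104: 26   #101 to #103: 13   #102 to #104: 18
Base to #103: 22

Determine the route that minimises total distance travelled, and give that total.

Base-#101-#102-#103-#104-Base: 10+16+10+28+26 = 90
Base-#101-#102-#104-#103-Base: 10+16+18+28+22 = 94
Base-#101-#103-#102-#104-Base: 10+13+10+18+26 = 77
Base-#101-#103-#104-#102-Base: 10+13+28+18+12 = 81
Base-#101-#104-#102-#103-Base: 10+25+18+10+22 = 85
Base-#101-#104-#103-#102-Base: 10+25+28+10+12 = 85
Base-#102-#101-#103-#104-Base: 12+16+13+28+26 = 95
Base-#102-#101-#104-#103-Base: 12+16+25+28+22 = 103
Base-#102-#103-#101-#104-Base: 12+10+13+25+26 = 86
Base-#102-#104-#101-#103-Base: 12+18+25+13+22 = 90
Base-#103-#101-#102-#104-Base: 22+13+16+18+26 = 95
Base-#103-#102-#101-#104-Base: 22+10+16+25+26 = 99
The minimum is 77.
One optimal route: Base → #101 → #103 → #102 → #104 → Base (or its reverse).

77 miles — the shortest possible round trip.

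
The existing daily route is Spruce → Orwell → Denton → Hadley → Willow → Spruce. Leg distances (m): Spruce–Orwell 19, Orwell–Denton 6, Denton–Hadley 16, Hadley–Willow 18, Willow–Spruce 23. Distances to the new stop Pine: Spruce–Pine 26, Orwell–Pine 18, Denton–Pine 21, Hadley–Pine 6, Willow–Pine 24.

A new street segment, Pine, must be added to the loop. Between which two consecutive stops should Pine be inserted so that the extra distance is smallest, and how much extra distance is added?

Insertion cost between consecutive stops i–j is d(i,Pine) + d(Pine,j) − d(i,j):
  between Spruce and Orwell: 26 + 18 − 19 = 25
  between Orwell and Denton: 18 + 21 − 6 = 33
  between Denton and Hadley: 21 + 6 − 16 = 11
  between Hadley and Willow: 6 + 24 − 18 = 12
  between Willow and Spruce: 24 + 26 − 23 = 27
Cheapest insertion is between Denton and Hadley, adding 11.
New total = 82 + 11 = 93.

Adding 11 m by placing Pine on the Denton–Hadley leg.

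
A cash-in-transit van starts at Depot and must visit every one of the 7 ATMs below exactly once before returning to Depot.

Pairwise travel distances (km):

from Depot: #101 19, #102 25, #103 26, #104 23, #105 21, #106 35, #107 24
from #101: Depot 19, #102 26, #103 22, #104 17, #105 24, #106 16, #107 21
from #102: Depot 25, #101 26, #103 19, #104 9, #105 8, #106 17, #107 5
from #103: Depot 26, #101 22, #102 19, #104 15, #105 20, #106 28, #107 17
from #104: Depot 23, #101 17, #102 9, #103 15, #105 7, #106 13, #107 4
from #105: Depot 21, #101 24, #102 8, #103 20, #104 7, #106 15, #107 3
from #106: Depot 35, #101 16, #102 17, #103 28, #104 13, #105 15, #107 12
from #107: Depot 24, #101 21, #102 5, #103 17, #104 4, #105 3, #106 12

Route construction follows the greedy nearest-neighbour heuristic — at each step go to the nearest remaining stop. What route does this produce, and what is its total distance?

111 km along Depot → #101 → #106 → #107 → #105 → #104 → #102 → #103 → Depot.

At Depot the remaining stops are #101 19, #105 21, #104 23, #107 24, #102 25, #103 26, #106 35; go to #101.
At #101 the remaining stops are #106 16, #104 17, #107 21, #103 22, #105 24, #102 26; go to #106.
At #106 the remaining stops are #107 12, #104 13, #105 15, #102 17, #103 28; go to #107.
At #107 the remaining stops are #105 3, #104 4, #102 5, #103 17; go to #105.
At #105 the remaining stops are #104 7, #102 8, #103 20; go to #104.
At #104 the remaining stops are #102 9, #103 15; go to #102.
At #102 the remaining stops are #103 19; go to #103.
Return #103→Depot: 26.
Total = 19 + 16 + 12 + 3 + 7 + 9 + 19 + 26 = 111.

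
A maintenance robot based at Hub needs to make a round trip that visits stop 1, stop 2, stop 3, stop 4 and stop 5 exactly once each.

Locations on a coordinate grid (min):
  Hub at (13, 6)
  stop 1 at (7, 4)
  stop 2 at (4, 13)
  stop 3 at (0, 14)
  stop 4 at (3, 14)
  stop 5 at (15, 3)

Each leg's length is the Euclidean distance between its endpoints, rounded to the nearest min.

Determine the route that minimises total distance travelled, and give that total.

Shortest round trip = 39 min.

With 5 stops there are 5!/2 = 60 distinct round trips (a route and its reverse cost the same).
Hub → stop 1 → stop 2 → stop 3 → stop 4 → stop 5 → Hub: 6+9+4+3+16+4 = 42
Hub → stop 1 → stop 2 → stop 3 → stop 5 → stop 4 → Hub: 6+9+4+19+16+13 = 67
Hub → stop 1 → stop 2 → stop 4 → stop 3 → stop 5 → Hub: 6+9+1+3+19+4 = 42
Hub → stop 1 → stop 2 → stop 4 → stop 5 → stop 3 → Hub: 6+9+1+16+19+15 = 66
Hub → stop 1 → stop 2 → stop 5 → stop 3 → stop 4 → Hub: 6+9+15+19+3+13 = 65
Hub → stop 1 → stop 2 → stop 5 → stop 4 → stop 3 → Hub: 6+9+15+16+3+15 = 64
Hub → stop 1 → stop 3 → stop 2 → stop 4 → stop 5 → Hub: 6+12+4+1+16+4 = 43
Hub → stop 1 → stop 3 → stop 2 → stop 5 → stop 4 → Hub: 6+12+4+15+16+13 = 66
Hub → stop 1 → stop 3 → stop 4 → stop 2 → stop 5 → Hub: 6+12+3+1+15+4 = 41
Hub → stop 1 → stop 3 → stop 4 → stop 5 → stop 2 → Hub: 6+12+3+16+15+11 = 63
Hub → stop 1 → stop 3 → stop 5 → stop 2 → stop 4 → Hub: 6+12+19+15+1+13 = 66
Hub → stop 1 → stop 3 → stop 5 → stop 4 → stop 2 → Hub: 6+12+19+16+1+11 = 65
Hub → stop 1 → stop 4 → stop 2 → stop 3 → stop 5 → Hub: 6+11+1+4+19+4 = 45
Hub → stop 1 → stop 4 → stop 2 → stop 5 → stop 3 → Hub: 6+11+1+15+19+15 = 67
… (46 more)
Hub → stop 2 → stop 4 → stop 3 → stop 1 → stop 5 → Hub: 11+1+3+12+8+4 = 39  ← best
The minimum is 39.
One optimal route: Hub → stop 2 → stop 4 → stop 3 → stop 1 → stop 5 → Hub (or its reverse).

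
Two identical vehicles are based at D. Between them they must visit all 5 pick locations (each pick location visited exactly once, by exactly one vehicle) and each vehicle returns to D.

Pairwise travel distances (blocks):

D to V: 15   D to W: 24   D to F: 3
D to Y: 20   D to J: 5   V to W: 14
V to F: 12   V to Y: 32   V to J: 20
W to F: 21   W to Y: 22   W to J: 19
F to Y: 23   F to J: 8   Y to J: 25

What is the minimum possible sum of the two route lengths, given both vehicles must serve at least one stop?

Minimum combined distance: 81 blocks.

Check every non-empty split of the stops between the two vehicles; for each half take its own optimal tour:
  {V} + {W, F, Y, J}: 30 + 72 = 102
  {W} + {V, F, Y, J}: 48 + 77 = 125
  {V, W} + {F, Y, J}: 53 + 56 = 109
  {F} + {V, W, Y, J}: 6 + 81 = 87
  {V, F} + {W, Y, J}: 30 + 66 = 96
  {W, F} + {V, Y, J}: 48 + 77 = 125
  … (15 splits in total)
  {V, W, F, Y} + {J}: 71 + 10 = 81  ← best
Best: vehicle 1 D → F → V → W → Y → D = 71; vehicle 2 D → J → D = 10; combined 81.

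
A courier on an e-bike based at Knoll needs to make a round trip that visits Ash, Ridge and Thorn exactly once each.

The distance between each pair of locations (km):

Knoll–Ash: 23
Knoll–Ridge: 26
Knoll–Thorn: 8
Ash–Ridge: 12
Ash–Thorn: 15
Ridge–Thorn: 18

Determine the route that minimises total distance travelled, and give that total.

Minimum total distance: 61 km.

There are 3 distinct closed tours to check (reversals are equivalent).
Knoll - Ash - Ridge - Thorn - Knoll: 23+12+18+8 = 61
Knoll - Ash - Thorn - Ridge - Knoll: 23+15+18+26 = 82
Knoll - Ridge - Ash - Thorn - Knoll: 26+12+15+8 = 61
The minimum is 61.
One optimal route: Knoll → Ash → Ridge → Thorn → Knoll (or its reverse).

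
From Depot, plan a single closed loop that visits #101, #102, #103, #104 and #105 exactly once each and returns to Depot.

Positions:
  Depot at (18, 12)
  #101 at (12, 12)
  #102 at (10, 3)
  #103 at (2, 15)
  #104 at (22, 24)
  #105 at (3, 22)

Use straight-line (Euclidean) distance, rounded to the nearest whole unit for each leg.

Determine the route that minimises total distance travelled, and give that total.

Depot → #101 → #102 → #103 → #104 → #105 → Depot: 6+9+14+22+19+18 = 88
Depot → #101 → #102 → #103 → #105 → #104 → Depot: 6+9+14+7+19+13 = 68
Depot → #101 → #102 → #104 → #103 → #105 → Depot: 6+9+24+22+7+18 = 86
Depot → #101 → #102 → #104 → #105 → #103 → Depot: 6+9+24+19+7+16 = 81
Depot → #101 → #102 → #105 → #103 → #104 → Depot: 6+9+20+7+22+13 = 77
Depot → #101 → #102 → #105 → #104 → #103 → Depot: 6+9+20+19+22+16 = 92
Depot → #101 → #103 → #102 → #104 → #105 → Depot: 6+10+14+24+19+18 = 91
Depot → #101 → #103 → #102 → #105 → #104 → Depot: 6+10+14+20+19+13 = 82
Depot → #101 → #103 → #104 → #102 → #105 → Depot: 6+10+22+24+20+18 = 100
Depot → #101 → #103 → #104 → #105 → #102 → Depot: 6+10+22+19+20+12 = 89
Depot → #101 → #103 → #105 → #102 → #104 → Depot: 6+10+7+20+24+13 = 80
Depot → #101 → #103 → #105 → #104 → #102 → Depot: 6+10+7+19+24+12 = 78
Depot → #101 → #104 → #102 → #103 → #105 → Depot: 6+16+24+14+7+18 = 85
Depot → #101 → #104 → #102 → #105 → #103 → Depot: 6+16+24+20+7+16 = 89
… (46 more)
The minimum is 68.
One optimal route: Depot → #101 → #102 → #103 → #105 → #104 → Depot (or its reverse).

Minimum total distance: 68.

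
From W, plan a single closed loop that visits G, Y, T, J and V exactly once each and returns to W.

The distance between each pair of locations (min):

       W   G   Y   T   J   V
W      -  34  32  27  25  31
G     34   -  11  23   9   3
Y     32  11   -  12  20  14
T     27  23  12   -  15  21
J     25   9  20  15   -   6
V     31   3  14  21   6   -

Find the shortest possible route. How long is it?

With 5 stops there are 5!/2 = 60 distinct round trips (a route and its reverse cost the same).
W → G → Y → T → J → V → W: 34+11+12+15+6+31 = 109
W → G → Y → T → V → J → W: 34+11+12+21+6+25 = 109
W → G → Y → J → T → V → W: 34+11+20+15+21+31 = 132
W → G → Y → J → V → T → W: 34+11+20+6+21+27 = 119
W → G → Y → V → T → J → W: 34+11+14+21+15+25 = 120
W → G → Y → V → J → T → W: 34+11+14+6+15+27 = 107
W → G → T → Y → J → V → W: 34+23+12+20+6+31 = 126
W → G → T → Y → V → J → W: 34+23+12+14+6+25 = 114
W → G → T → J → Y → V → W: 34+23+15+20+14+31 = 137
W → G → T → J → V → Y → W: 34+23+15+6+14+32 = 124
W → G → T → V → Y → J → W: 34+23+21+14+20+25 = 137
W → G → T → V → J → Y → W: 34+23+21+6+20+32 = 136
W → G → J → Y → T → V → W: 34+9+20+12+21+31 = 127
W → G → J → Y → V → T → W: 34+9+20+14+21+27 = 125
… (46 more)
W → T → Y → G → V → J → W: 27+12+11+3+6+25 = 84  ← best
The minimum is 84.
One optimal route: W → T → Y → G → V → J → W (or its reverse).

Shortest round trip = 84 min.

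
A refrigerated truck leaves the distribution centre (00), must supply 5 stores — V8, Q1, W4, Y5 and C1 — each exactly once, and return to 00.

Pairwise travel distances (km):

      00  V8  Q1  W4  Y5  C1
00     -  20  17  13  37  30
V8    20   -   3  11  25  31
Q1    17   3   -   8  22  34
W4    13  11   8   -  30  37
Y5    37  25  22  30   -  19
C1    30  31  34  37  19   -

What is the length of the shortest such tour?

Shortest round trip = 98 km.

With 5 stops there are 5!/2 = 60 distinct round trips (a route and its reverse cost the same).
00 - V8 - Q1 - W4 - Y5 - C1 - 00: 20+3+8+30+19+30 = 110
00 - V8 - Q1 - W4 - C1 - Y5 - 00: 20+3+8+37+19+37 = 124
00 - V8 - Q1 - Y5 - W4 - C1 - 00: 20+3+22+30+37+30 = 142
00 - V8 - Q1 - Y5 - C1 - W4 - 00: 20+3+22+19+37+13 = 114
00 - V8 - Q1 - C1 - W4 - Y5 - 00: 20+3+34+37+30+37 = 161
00 - V8 - Q1 - C1 - Y5 - W4 - 00: 20+3+34+19+30+13 = 119
00 - V8 - W4 - Q1 - Y5 - C1 - 00: 20+11+8+22+19+30 = 110
00 - V8 - W4 - Q1 - C1 - Y5 - 00: 20+11+8+34+19+37 = 129
00 - V8 - W4 - Y5 - Q1 - C1 - 00: 20+11+30+22+34+30 = 147
00 - V8 - W4 - Y5 - C1 - Q1 - 00: 20+11+30+19+34+17 = 131
00 - V8 - W4 - C1 - Q1 - Y5 - 00: 20+11+37+34+22+37 = 161
00 - V8 - W4 - C1 - Y5 - Q1 - 00: 20+11+37+19+22+17 = 126
00 - V8 - Y5 - Q1 - W4 - C1 - 00: 20+25+22+8+37+30 = 142
00 - V8 - Y5 - Q1 - C1 - W4 - 00: 20+25+22+34+37+13 = 151
… (46 more)
00 - W4 - V8 - Q1 - Y5 - C1 - 00: 13+11+3+22+19+30 = 98  ← best
The minimum is 98.
One optimal route: 00 → W4 → V8 → Q1 → Y5 → C1 → 00 (or its reverse).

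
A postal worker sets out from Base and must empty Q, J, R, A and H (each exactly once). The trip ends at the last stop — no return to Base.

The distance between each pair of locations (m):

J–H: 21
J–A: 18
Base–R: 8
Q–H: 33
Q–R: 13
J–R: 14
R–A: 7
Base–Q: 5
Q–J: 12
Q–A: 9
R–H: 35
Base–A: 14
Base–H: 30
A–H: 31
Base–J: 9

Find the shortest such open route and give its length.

There are 5! = 120 possible orderings.
Base - Q - J - R - A - H: 5+12+14+7+31 = 69
Base - Q - J - R - H - A: 5+12+14+35+31 = 97
Base - Q - J - A - R - H: 5+12+18+7+35 = 77
Base - Q - J - A - H - R: 5+12+18+31+35 = 101
Base - Q - J - H - R - A: 5+12+21+35+7 = 80
Base - Q - J - H - A - R: 5+12+21+31+7 = 76
Base - Q - R - J - A - H: 5+13+14+18+31 = 81
Base - Q - R - J - H - A: 5+13+14+21+31 = 84
Base - Q - R - A - J - H: 5+13+7+18+21 = 64
Base - Q - R - A - H - J: 5+13+7+31+21 = 77
Base - Q - R - H - J - A: 5+13+35+21+18 = 92
Base - Q - R - H - A - J: 5+13+35+31+18 = 102
Base - Q - A - J - R - H: 5+9+18+14+35 = 81
Base - Q - A - J - H - R: 5+9+18+21+35 = 88
… (106 more)
Base - Q - A - R - J - H: 5+9+7+14+21 = 56  ← best
The minimum is 56.
One shortest path: Base → Q → A → R → J → H.

Minimum one-way distance = 56 m.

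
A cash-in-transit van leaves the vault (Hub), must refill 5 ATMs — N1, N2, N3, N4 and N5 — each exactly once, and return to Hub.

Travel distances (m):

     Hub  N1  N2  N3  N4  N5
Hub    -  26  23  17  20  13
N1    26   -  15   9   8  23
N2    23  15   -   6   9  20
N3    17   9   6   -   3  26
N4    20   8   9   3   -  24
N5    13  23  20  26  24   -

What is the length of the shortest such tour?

Hub → N1 → N2 → N3 → N4 → N5 → Hub: 26+15+6+3+24+13 = 87
Hub → N1 → N2 → N3 → N5 → N4 → Hub: 26+15+6+26+24+20 = 117
Hub → N1 → N2 → N4 → N3 → N5 → Hub: 26+15+9+3+26+13 = 92
Hub → N1 → N2 → N4 → N5 → N3 → Hub: 26+15+9+24+26+17 = 117
Hub → N1 → N2 → N5 → N3 → N4 → Hub: 26+15+20+26+3+20 = 110
Hub → N1 → N2 → N5 → N4 → N3 → Hub: 26+15+20+24+3+17 = 105
Hub → N1 → N3 → N2 → N4 → N5 → Hub: 26+9+6+9+24+13 = 87
Hub → N1 → N3 → N2 → N5 → N4 → Hub: 26+9+6+20+24+20 = 105
Hub → N1 → N3 → N4 → N2 → N5 → Hub: 26+9+3+9+20+13 = 80
Hub → N1 → N3 → N4 → N5 → N2 → Hub: 26+9+3+24+20+23 = 105
Hub → N1 → N3 → N5 → N2 → N4 → Hub: 26+9+26+20+9+20 = 110
Hub → N1 → N3 → N5 → N4 → N2 → Hub: 26+9+26+24+9+23 = 117
Hub → N1 → N4 → N2 → N3 → N5 → Hub: 26+8+9+6+26+13 = 88
Hub → N1 → N4 → N2 → N5 → N3 → Hub: 26+8+9+20+26+17 = 106
… (46 more)
Hub → N1 → N4 → N3 → N2 → N5 → Hub: 26+8+3+6+20+13 = 76  ← best
The minimum is 76.
One optimal route: Hub → N1 → N4 → N3 → N2 → N5 → Hub (or its reverse).

76 m — the shortest possible round trip.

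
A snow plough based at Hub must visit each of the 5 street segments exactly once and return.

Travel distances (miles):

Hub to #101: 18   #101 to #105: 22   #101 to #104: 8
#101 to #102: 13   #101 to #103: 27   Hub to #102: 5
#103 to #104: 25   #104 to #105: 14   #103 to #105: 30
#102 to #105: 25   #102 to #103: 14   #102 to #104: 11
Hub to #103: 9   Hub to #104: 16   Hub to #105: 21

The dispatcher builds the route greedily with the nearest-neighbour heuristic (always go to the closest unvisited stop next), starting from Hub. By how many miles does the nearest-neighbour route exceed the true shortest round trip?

From Hub: #102=5, #103=9, #104=16, #101=18, #105=21 → choose #102 (5).
From #102: #104=11, #101=13, #103=14, #105=25 → choose #104 (11).
From #104: #101=8, #105=14, #103=25 → choose #101 (8).
From #101: #105=22, #103=27 → choose #105 (22).
From #105: #103=30 → choose #103 (30).
NN route Hub → #102 → #104 → #101 → #105 → #103 → Hub costs 85.
Optimal: Hub → #102 → #101 → #104 → #105 → #103 → Hub costs 79 (by enumerating all 60 distinct tours).
Excess = 85 − 79 = 6.

6 miles longer than the optimal tour.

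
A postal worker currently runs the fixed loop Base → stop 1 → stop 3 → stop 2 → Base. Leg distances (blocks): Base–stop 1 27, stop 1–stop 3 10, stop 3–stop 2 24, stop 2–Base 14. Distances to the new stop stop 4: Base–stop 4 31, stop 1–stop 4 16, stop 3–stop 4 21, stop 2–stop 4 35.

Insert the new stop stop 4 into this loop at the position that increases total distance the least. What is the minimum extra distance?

+20 blocks — insert stop 4 between Base and stop 1.

Insertion cost between consecutive stops i–j is d(i,stop 4) + d(stop 4,j) − d(i,j):
  between Base and stop 1: 31 + 16 − 27 = 20
  between stop 1 and stop 3: 16 + 21 − 10 = 27
  between stop 3 and stop 2: 21 + 35 − 24 = 32
  between stop 2 and Base: 35 + 31 − 14 = 52
Cheapest insertion is between Base and stop 1, adding 20.
New total = 75 + 20 = 95.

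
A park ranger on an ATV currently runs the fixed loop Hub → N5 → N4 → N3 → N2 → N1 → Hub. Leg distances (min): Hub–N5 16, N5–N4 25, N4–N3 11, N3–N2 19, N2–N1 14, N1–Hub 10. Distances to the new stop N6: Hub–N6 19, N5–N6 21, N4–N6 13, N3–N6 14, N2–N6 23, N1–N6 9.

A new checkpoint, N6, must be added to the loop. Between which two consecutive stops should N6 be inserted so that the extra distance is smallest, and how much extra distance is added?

+9 min — insert N6 between N5 and N4.

Insertion cost between consecutive stops i–j is d(i,N6) + d(N6,j) − d(i,j):
  between Hub and N5: 19 + 21 − 16 = 24
  between N5 and N4: 21 + 13 − 25 = 9
  between N4 and N3: 13 + 14 − 11 = 16
  between N3 and N2: 14 + 23 − 19 = 18
  between N2 and N1: 23 + 9 − 14 = 18
  between N1 and Hub: 9 + 19 − 10 = 18
Cheapest insertion is between N5 and N4, adding 9.
New total = 95 + 9 = 104.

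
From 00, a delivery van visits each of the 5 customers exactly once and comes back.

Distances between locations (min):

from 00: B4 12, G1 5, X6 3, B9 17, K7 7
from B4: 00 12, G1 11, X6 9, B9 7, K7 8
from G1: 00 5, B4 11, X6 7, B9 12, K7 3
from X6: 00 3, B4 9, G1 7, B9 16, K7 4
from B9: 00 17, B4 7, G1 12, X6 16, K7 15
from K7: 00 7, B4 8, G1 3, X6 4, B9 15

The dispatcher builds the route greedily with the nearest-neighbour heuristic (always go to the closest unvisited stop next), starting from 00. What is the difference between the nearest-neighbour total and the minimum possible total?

From 00: X6=3, G1=5, K7=7, B4=12, B9=17 → choose X6 (3).
From X6: K7=4, G1=7, B4=9, B9=16 → choose K7 (4).
From K7: G1=3, B4=8, B9=15 → choose G1 (3).
From G1: B4=11, B9=12 → choose B4 (11).
From B4: B9=7 → choose B9 (7).
NN route 00 → X6 → K7 → G1 → B4 → B9 → 00 costs 45.
Optimal: 00 → G1 → B9 → B4 → K7 → X6 → 00 costs 39 (by enumerating all 60 distinct tours).
Excess = 45 − 39 = 6.

6 min longer than the optimal tour.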